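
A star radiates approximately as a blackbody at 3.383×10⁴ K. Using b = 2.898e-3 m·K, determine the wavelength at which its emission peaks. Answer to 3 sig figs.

Wien's displacement law: λ_max = b/T = (2.898×10⁻³ m·K)/(3.383×10⁴ K) = 8.566×10⁻⁸ m.
That is 85.7 nm, in the ultraviolet range.

λ_max ≈ 85.7 nm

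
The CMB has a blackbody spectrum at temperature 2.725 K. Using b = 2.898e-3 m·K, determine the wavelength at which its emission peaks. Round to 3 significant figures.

Wien's displacement law: λ_max = b/T = (2.898×10⁻³ m·K)/(2.725 K) = 1.063×10⁻³ m.
That is 1.06 mm, in the microwave range.

λ_max ≈ 1.06 mm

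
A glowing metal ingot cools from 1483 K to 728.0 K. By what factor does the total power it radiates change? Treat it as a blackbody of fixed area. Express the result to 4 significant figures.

P ∝ T⁴, so P₂/P₁ = (T₂/T₁)⁴ = (728.0/1483)⁴ = (0.490897)⁴ = 0.05807.

P₂/P₁ ≈ 0.05807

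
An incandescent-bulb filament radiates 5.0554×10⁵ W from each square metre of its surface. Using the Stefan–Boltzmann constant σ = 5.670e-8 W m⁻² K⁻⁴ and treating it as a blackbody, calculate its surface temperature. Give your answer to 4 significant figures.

T ≈ 1728 K

I = σT⁴, so T = (I/σ)^(1/4) = (5.0554×10⁵/(5.670×10⁻⁸))^(1/4) = 1728 K.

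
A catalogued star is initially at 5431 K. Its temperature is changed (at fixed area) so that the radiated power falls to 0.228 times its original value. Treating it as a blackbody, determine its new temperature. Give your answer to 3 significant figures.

T₂ ≈ 3.75×10³ K

P ∝ T⁴, so T₂/T₁ = (P₂/P₁)^(1/4) = (0.228)^(1/4) = 0.691009.
T₂ = 5431 × 0.691009 = 3.75×10³ K.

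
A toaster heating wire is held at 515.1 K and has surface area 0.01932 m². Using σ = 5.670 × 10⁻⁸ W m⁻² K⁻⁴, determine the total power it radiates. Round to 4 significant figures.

P ≈ 77.12 W

Area A = 0.01932 m².
P = σAT⁴ = 5.670×10⁻⁸ × 0.01932 × (515.1)⁴ = 77.12 W.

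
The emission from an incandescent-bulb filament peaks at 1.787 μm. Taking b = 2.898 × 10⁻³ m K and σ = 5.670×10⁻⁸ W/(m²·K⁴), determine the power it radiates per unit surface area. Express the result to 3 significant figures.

Wien's law: T = b/λ_max = 2.898×10⁻³/1.787×10⁻⁶ = 1621.71 K.
Then I = σT⁴ = 5.670×10⁻⁸×(1621.71)⁴ = 3.92×10⁵ W/m².

I ≈ 3.92×10⁵ W/m²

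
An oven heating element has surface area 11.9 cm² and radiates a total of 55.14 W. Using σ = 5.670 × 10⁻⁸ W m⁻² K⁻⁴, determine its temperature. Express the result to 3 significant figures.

T ≈ 951 K

Area A = 11.9 cm² = 1.19×10⁻³ m².
P = σAT⁴ ⇒ T = (P/(σA))^(1/4) = (55.14/(5.670×10⁻⁸×1.19×10⁻³))^(1/4) = 951 K.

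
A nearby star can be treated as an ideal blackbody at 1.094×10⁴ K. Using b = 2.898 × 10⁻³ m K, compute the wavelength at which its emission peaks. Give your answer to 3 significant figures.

Wien's displacement law: λ_max = b/T = (2.898×10⁻³ m·K)/(1.094×10⁴ K) = 2.649×10⁻⁷ m.
That is 265 nm, in the ultraviolet range.

λ_max ≈ 265 nm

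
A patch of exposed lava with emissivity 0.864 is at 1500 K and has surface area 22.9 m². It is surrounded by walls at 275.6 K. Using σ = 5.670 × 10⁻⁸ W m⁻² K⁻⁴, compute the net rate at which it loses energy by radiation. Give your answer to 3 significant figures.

Net loss ≈ 5.67×10⁶ W

Area A = 22.9 m².
Net radiated power P_net = εσA(T⁴ − T₀⁴) = 0.864×5.670×10⁻⁸×22.9×(1500⁴ − 275.6⁴).
T⁴ − T₀⁴ = 5.06250×10¹² − 5.76922×10⁹ = 5.05673×10¹² K⁴, so P_net = 5.67×10⁶ W.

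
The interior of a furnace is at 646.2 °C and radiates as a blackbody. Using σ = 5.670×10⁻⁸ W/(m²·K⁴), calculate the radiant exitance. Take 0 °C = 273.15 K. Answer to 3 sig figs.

T = 646.2 °C + 273.15 = 919.35 K.
Stefan–Boltzmann: I = σT⁴ = 5.670×10⁻⁸ × (919.35)⁴ = 4.05×10⁴ W/m².

I ≈ 4.05×10⁴ W/m²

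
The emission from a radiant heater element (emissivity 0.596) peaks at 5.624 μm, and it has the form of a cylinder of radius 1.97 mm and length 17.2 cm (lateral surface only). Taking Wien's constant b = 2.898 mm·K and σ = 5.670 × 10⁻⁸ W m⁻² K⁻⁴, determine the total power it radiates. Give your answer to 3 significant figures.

P ≈ 5.07 W

Wien's law: T = b/λ_max = 2.898×10⁻³/5.624×10⁻⁶ = 515.292 K.
Lateral area A = 2πrL = 2π×1.97×10⁻³×0.172 = 2.12899×10⁻³ m².
Then P = εσAT⁴ = 0.596×5.670×10⁻⁸×2.12899×10⁻³×(515.292)⁴ = 5.07 W.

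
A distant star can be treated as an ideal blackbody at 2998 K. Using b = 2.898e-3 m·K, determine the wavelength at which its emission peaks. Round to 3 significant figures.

λ_max ≈ 0.967 μm

Wien's displacement law: λ_max = b/T = (2.898×10⁻³ m·K)/(2998 K) = 9.666×10⁻⁷ m.
That is 0.967 μm, in the infrared range.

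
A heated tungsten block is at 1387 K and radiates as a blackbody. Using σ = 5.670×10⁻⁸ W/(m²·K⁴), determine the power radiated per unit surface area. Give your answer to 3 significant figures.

Stefan–Boltzmann: I = σT⁴ = 5.670×10⁻⁸ × (1387)⁴ = 2.10×10⁵ W/m².

I ≈ 2.10×10⁵ W/m²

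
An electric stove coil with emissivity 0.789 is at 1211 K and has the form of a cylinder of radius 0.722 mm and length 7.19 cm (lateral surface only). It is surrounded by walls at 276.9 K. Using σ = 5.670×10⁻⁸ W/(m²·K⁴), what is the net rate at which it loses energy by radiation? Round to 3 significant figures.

Lateral area A = 2πrL = 2π×7.22×10⁻⁴×0.0719 = 3.26171×10⁻⁴ m².
Net radiated power P_net = εσA(T⁴ − T₀⁴) = 0.789×5.670×10⁻⁸×3.26171×10⁻⁴×(1211⁴ − 276.9⁴).
T⁴ − T₀⁴ = 2.15068×10¹² − 5.87884×10⁹ = 2.14480×10¹² K⁴, so P_net = 31.3 W.

Net loss ≈ 31.3 W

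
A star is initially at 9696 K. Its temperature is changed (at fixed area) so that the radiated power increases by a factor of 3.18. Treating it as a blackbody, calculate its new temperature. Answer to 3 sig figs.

P ∝ T⁴, so T₂/T₁ = (P₂/P₁)^(1/4) = (3.18)^(1/4) = 1.33539.
T₂ = 9696 × 1.33539 = 1.29×10⁴ K.

T₂ ≈ 1.29×10⁴ K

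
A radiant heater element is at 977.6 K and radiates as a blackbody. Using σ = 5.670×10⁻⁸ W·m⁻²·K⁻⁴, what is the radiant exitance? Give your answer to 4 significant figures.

Stefan–Boltzmann: I = σT⁴ = 5.670×10⁻⁸ × (977.6)⁴ = 5.179×10⁴ W/m².

I ≈ 5.179×10⁴ W/m²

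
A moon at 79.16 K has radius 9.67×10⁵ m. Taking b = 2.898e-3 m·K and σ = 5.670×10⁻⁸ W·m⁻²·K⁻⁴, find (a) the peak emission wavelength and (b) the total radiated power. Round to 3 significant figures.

(a) λ_max = b/T = 2.898×10⁻³/79.16 = 3.661×10⁻⁵ m = 36.6 μm.
Surface area A = 4πR² = 4π(9.67×10⁵ m)² = 1.17507×10¹³ m².
(b) P = σAT⁴ = 5.670×10⁻⁸×1.17507×10¹³×(79.16)⁴ = 2.62×10¹³ W.

λ_max ≈ 36.6 μm; P ≈ 2.62×10¹³ W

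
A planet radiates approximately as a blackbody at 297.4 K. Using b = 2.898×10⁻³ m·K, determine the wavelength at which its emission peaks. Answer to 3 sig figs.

Wien's displacement law: λ_max = b/T = (2.898×10⁻³ m·K)/(297.4 K) = 9.744×10⁻⁶ m.
That is 9.74 μm, in the infrared range.

λ_max ≈ 9.74 μm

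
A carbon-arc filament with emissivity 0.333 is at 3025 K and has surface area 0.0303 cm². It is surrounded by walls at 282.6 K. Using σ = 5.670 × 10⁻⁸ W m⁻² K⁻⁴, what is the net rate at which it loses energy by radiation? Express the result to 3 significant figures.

Area A = 0.0303 cm² = 3.03×10⁻⁶ m².
Net radiated power P_net = εσA(T⁴ − T₀⁴) = 0.333×5.670×10⁻⁸×3.03×10⁻⁶×(3025⁴ − 282.6⁴).
T⁴ − T₀⁴ = 8.37339×10¹³ − 6.37806×10⁹ = 8.37275×10¹³ K⁴, so P_net = 4.79 W.

Net loss ≈ 4.79 W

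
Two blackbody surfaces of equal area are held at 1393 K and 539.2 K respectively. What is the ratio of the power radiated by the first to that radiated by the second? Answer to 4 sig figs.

With equal areas, P₁/P₂ = (T₁/T₂)⁴ = (1393/539.2)⁴ = 44.55.

P₁/P₂ ≈ 44.55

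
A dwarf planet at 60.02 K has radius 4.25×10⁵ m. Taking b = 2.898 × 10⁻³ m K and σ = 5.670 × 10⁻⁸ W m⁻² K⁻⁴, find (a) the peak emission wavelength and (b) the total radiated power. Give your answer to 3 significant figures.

λ_max ≈ 48.3 μm; P ≈ 1.67×10¹² W

(a) λ_max = b/T = 2.898×10⁻³/60.02 = 4.828×10⁻⁵ m = 48.3 μm.
Surface area A = 4πR² = 4π(4.25×10⁵ m)² = 2.26980×10¹² m².
(b) P = σAT⁴ = 5.670×10⁻⁸×2.26980×10¹²×(60.02)⁴ = 1.67×10¹² W.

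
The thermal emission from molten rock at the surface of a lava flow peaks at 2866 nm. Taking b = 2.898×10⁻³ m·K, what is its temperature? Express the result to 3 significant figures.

T ≈ 1.01×10³ K

Wien's law gives T = b/λ_max = (2.898×10⁻³ m·K)/(2.866×10⁻⁶ m) = 1.01×10³ K.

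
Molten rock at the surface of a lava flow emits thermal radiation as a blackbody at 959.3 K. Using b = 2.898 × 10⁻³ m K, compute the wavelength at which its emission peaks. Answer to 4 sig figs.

Wien's displacement law: λ_max = b/T = (2.898×10⁻³ m·K)/(959.3 K) = 3.0210×10⁻⁶ m.
That is 3.021 μm, in the infrared range.

λ_max ≈ 3.021 μm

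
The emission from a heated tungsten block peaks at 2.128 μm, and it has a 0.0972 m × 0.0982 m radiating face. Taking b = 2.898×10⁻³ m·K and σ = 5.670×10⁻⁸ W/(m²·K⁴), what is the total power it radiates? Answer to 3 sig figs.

P ≈ 1.86×10³ W

Wien's law: T = b/λ_max = 2.898×10⁻³/2.128×10⁻⁶ = 1361.84 K.
Area A = 0.0972 × 0.0982 = 9.54504×10⁻³ m².
Then P = σAT⁴ = 5.670×10⁻⁸×9.54504×10⁻³×(1361.84)⁴ = 1.86×10³ W.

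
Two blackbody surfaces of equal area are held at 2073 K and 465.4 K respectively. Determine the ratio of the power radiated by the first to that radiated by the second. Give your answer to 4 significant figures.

With equal areas, P₁/P₂ = (T₁/T₂)⁴ = (2073/465.4)⁴ = 393.6.

P₁/P₂ ≈ 393.6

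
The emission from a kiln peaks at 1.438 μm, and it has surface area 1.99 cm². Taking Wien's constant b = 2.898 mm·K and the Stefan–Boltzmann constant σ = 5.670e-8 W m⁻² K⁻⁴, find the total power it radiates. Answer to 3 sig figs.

Wien's law: T = b/λ_max = 2.898×10⁻³/1.438×10⁻⁶ = 2015.30 K.
Area A = 1.99 cm² = 1.99×10⁻⁴ m².
Then P = σAT⁴ = 5.670×10⁻⁸×1.99×10⁻⁴×(2015.30)⁴ = 186 W.

P ≈ 186 W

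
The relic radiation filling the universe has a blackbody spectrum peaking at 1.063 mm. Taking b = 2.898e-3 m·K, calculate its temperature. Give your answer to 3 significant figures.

Wien's law gives T = b/λ_max = (2.898×10⁻³ m·K)/(1.063×10⁻³ m) = 2.73 K.

T ≈ 2.73 K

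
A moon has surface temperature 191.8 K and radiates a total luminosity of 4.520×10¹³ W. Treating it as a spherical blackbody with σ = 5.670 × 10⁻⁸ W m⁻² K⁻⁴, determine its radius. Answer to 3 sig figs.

L = 4πR²σT⁴ ⇒ R = √(L/(4πσT⁴)).
σT⁴ = 76.7322 W/m², so R = √(4.520×10¹³/(4π×76.7322)) = 2.17×10⁵ m.

R ≈ 2.17×10⁵ m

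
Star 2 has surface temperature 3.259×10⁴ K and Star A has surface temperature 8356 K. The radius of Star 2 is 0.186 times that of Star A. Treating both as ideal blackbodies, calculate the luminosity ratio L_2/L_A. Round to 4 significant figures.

L ∝ R²T⁴, so L_2/L_A = (R_2/R_A)²(T_2/T_A)⁴ = (0.186)² × (3.259×10⁴/8356)⁴ = 0.034596 × 231.390 = 8.005.

L_2/L_A ≈ 8.005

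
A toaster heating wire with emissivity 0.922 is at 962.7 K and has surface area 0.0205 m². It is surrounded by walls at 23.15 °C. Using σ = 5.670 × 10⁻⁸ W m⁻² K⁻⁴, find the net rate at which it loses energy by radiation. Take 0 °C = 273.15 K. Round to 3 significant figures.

Surroundings: T = 23.15 °C + 273.15 = 296.30 K.
Area A = 0.0205 m².
Net radiated power P_net = εσA(T⁴ − T₀⁴) = 0.922×5.670×10⁻⁸×0.0205×(962.7⁴ − 296.30⁴).
T⁴ − T₀⁴ = 8.58942×10¹¹ − 7.70773×10⁹ = 8.51234×10¹¹ K⁴, so P_net = 912 W.

Net loss ≈ 912 W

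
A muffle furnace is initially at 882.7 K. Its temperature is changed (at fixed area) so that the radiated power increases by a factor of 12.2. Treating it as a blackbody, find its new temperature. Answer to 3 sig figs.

P ∝ T⁴, so T₂/T₁ = (P₂/P₁)^(1/4) = (12.2)^(1/4) = 1.86892.
T₂ = 882.7 × 1.86892 = 1.65×10³ K.

T₂ ≈ 1.65×10³ K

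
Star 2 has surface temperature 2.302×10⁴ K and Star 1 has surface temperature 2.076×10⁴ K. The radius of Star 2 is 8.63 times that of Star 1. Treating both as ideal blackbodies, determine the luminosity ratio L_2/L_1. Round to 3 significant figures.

L ∝ R²T⁴, so L_2/L_1 = (R_2/R_1)²(T_2/T_1)⁴ = (8.63)² × (2.302×10⁴/2.076×10⁴)⁴ = 74.4769 × 1.51186 = 113.

L_2/L_1 ≈ 113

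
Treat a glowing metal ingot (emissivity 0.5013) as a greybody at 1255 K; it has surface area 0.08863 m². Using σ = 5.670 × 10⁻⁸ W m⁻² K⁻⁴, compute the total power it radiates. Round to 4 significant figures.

P ≈ 6249 W

Area A = 0.08863 m².
P = εσAT⁴ = 0.5013 × 5.670×10⁻⁸ × 0.08863 × (1255)⁴ = 6249 W.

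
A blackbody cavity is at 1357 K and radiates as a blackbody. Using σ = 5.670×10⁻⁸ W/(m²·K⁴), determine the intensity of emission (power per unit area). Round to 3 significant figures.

Stefan–Boltzmann: I = σT⁴ = 5.670×10⁻⁸ × (1357)⁴ = 1.92×10⁵ W/m².

I ≈ 1.92×10⁵ W/m²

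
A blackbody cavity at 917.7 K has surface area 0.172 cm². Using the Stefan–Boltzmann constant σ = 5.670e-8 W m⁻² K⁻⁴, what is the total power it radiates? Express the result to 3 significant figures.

Area A = 0.172 cm² = 1.72×10⁻⁵ m².
P = σAT⁴ = 5.670×10⁻⁸ × 1.72×10⁻⁵ × (917.7)⁴ = 0.692 W.

P ≈ 0.692 W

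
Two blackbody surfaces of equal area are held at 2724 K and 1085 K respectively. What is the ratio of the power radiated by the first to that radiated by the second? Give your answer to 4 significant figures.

P₁/P₂ ≈ 39.73

With equal areas, P₁/P₂ = (T₁/T₂)⁴ = (2724/1085)⁴ = 39.73.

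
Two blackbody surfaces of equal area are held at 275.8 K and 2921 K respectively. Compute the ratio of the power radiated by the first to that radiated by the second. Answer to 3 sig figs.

With equal areas, P₁/P₂ = (T₁/T₂)⁴ = (275.8/2921)⁴ = 7.95×10⁻⁵.

P₁/P₂ ≈ 7.95×10⁻⁵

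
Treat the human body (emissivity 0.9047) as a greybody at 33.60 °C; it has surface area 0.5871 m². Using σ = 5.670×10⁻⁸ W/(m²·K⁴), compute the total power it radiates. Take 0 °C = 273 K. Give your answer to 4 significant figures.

P ≈ 266.1 W

T = 33.60 °C + 273 = 306.60 K.
Area A = 0.5871 m².
P = εσAT⁴ = 0.9047 × 5.670×10⁻⁸ × 0.5871 × (306.60)⁴ = 266.1 W.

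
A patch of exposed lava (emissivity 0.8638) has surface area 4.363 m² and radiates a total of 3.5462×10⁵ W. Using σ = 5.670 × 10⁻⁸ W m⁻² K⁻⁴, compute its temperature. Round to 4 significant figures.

Area A = 4.363 m².
P = εσAT⁴ ⇒ T = (P/(εσA))^(1/4) = (3.5462×10⁵/(0.8638×5.670×10⁻⁸×4.363))^(1/4) = 1135 K.

T ≈ 1135 K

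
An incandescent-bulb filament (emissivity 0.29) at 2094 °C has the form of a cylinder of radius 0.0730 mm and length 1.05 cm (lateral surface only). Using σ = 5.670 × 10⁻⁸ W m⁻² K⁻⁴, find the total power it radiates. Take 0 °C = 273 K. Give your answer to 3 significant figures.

T = 2094 °C + 273 = 2367 K.
Lateral area A = 2πrL = 2π×7.30×10⁻⁵×0.0105 = 4.81606×10⁻⁶ m².
P = εσAT⁴ = 0.29 × 5.670×10⁻⁸ × 4.81606×10⁻⁶ × (2367)⁴ = 2.49 W.

P ≈ 2.49 W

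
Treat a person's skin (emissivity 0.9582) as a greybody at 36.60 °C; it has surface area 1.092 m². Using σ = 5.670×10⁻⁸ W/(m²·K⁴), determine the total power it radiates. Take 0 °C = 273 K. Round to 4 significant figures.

T = 36.60 °C + 273 = 309.60 K.
Area A = 1.092 m².
P = εσAT⁴ = 0.9582 × 5.670×10⁻⁸ × 1.092 × (309.60)⁴ = 545.1 W.

P ≈ 545.1 W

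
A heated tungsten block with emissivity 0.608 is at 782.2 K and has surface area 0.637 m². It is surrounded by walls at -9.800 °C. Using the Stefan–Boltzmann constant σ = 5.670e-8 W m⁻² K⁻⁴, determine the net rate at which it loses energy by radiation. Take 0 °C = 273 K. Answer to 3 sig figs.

Surroundings: T = -9.800 °C + 273 = 263.200 K.
Area A = 0.637 m².
Net radiated power P_net = εσA(T⁴ − T₀⁴) = 0.608×5.670×10⁻⁸×0.637×(782.2⁴ − 263.200⁴).
T⁴ − T₀⁴ = 3.74344×10¹¹ − 4.79892×10⁹ = 3.69545×10¹¹ K⁴, so P_net = 8.12×10³ W.

Net loss ≈ 8.12×10³ W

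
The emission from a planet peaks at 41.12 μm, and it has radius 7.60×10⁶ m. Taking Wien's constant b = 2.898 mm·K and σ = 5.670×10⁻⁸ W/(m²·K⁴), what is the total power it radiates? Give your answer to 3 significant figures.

Wien's law: T = b/λ_max = 2.898×10⁻³/4.112×10⁻⁵ = 70.4767 K.
Surface area A = 4πR² = 4π(7.60×10⁶ m)² = 7.25834×10¹⁴ m².
Then P = σAT⁴ = 5.670×10⁻⁸×7.25834×10¹⁴×(70.4767)⁴ = 1.02×10¹⁵ W.

P ≈ 1.02×10¹⁵ W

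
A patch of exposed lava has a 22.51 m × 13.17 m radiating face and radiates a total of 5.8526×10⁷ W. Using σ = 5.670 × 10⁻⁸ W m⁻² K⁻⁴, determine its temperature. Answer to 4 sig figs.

T ≈ 1366 K

Area A = 22.51 × 13.17 = 296.457 m².
P = σAT⁴ ⇒ T = (P/(σA))^(1/4) = (5.8526×10⁷/(5.670×10⁻⁸×296.457))^(1/4) = 1366 K.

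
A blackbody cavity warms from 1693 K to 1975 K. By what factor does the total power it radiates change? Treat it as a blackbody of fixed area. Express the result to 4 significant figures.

P ∝ T⁴, so P₂/P₁ = (T₂/T₁)⁴ = (1975/1693)⁴ = (1.16657)⁴ = 1.852.

P₂/P₁ ≈ 1.852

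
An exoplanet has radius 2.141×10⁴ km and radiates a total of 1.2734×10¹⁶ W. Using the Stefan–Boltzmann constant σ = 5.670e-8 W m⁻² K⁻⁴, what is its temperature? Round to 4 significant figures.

Surface area A = 4πR² = 4π(2.141×10⁷ m)² = 5.76027×10¹⁵ m².
P = σAT⁴ ⇒ T = (P/(σA))^(1/4) = (1.2734×10¹⁶/(5.670×10⁻⁸×5.76027×10¹⁵))^(1/4) = 79.02 K.

T ≈ 79.02 K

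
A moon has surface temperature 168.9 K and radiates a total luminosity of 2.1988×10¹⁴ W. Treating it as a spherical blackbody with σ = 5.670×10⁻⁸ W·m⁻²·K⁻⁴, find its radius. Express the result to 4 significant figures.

L = 4πR²σT⁴ ⇒ R = √(L/(4πσT⁴)).
σT⁴ = 46.1426 W/m², so R = √(2.1988×10¹⁴/(4π×46.1426)) = 6.158×10⁵ m.

R ≈ 6.158×10⁵ m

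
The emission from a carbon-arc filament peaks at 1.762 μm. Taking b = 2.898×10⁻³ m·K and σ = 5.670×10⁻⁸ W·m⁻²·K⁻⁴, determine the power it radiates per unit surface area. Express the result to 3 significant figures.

Wien's law: T = b/λ_max = 2.898×10⁻³/1.762×10⁻⁶ = 1644.72 K.
Then I = σT⁴ = 5.670×10⁻⁸×(1644.72)⁴ = 4.15×10⁵ W/m².

I ≈ 4.15×10⁵ W/m²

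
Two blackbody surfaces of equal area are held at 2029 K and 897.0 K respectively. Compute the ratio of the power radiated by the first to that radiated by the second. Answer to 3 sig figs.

With equal areas, P₁/P₂ = (T₁/T₂)⁴ = (2029/897.0)⁴ = 26.2.

P₁/P₂ ≈ 26.2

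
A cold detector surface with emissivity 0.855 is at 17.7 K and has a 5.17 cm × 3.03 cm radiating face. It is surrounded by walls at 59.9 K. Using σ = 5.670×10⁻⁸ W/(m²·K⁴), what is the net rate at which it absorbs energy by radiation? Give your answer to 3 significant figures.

Net gain ≈ 9.70×10⁻⁴ W

Area A = 0.0517 × 0.0303 = 1.56651×10⁻³ m².
Net radiated power P_net = εσA(T⁴ − T₀⁴) = 0.855×5.670×10⁻⁸×1.56651×10⁻³×(17.7⁴ − 59.9⁴).
T⁴ − T₀⁴ = 98150.6 − 1.28738×10⁷ = -1.27756×10⁷ K⁴, so P_net = -9.70×10⁻⁴ W — negative, meaning a net gain of 9.70×10⁻⁴ W.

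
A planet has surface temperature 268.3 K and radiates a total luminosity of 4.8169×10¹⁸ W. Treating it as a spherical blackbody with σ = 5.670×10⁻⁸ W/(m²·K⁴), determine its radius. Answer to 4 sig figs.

R ≈ 3.612×10⁷ m

L = 4πR²σT⁴ ⇒ R = √(L/(4πσT⁴)).
σT⁴ = 293.809 W/m², so R = √(4.8169×10¹⁸/(4π×293.809)) = 3.612×10⁷ m.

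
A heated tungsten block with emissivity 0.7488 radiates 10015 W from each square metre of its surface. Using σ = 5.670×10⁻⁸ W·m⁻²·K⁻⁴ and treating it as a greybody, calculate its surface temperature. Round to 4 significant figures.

T ≈ 696.9 K

I = εσT⁴, so T = (I/εσ)^(1/4) = (10015/(0.7488×5.670×10⁻⁸))^(1/4) = 696.9 K.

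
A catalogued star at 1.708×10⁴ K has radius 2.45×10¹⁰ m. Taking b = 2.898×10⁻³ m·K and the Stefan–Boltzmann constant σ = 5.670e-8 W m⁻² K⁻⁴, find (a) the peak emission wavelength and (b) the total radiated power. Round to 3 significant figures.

λ_max ≈ 170 nm; P ≈ 3.64×10³¹ W

(a) λ_max = b/T = 2.898×10⁻³/1.708×10⁴ = 1.697×10⁻⁷ m = 170 nm.
Surface area A = 4πR² = 4π(2.45×10¹⁰ m)² = 7.54296×10²¹ m².
(b) P = σAT⁴ = 5.670×10⁻⁸×7.54296×10²¹×(1.708×10⁴)⁴ = 3.64×10³¹ W.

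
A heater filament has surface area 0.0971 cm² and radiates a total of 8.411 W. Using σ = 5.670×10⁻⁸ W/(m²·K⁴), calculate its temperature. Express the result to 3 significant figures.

Area A = 0.0971 cm² = 9.71×10⁻⁶ m².
P = σAT⁴ ⇒ T = (P/(σA))^(1/4) = (8.411/(5.670×10⁻⁸×9.71×10⁻⁶))^(1/4) = 1.98×10³ K.

T ≈ 1.98×10³ K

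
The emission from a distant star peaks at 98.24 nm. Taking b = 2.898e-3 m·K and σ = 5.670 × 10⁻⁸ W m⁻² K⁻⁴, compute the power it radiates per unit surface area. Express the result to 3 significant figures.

Wien's law: T = b/λ_max = 2.898×10⁻³/9.824×10⁻⁸ = 29499.2 K.
Then I = σT⁴ = 5.670×10⁻⁸×(29499.2)⁴ = 4.29×10¹⁰ W/m².

I ≈ 4.29×10¹⁰ W/m²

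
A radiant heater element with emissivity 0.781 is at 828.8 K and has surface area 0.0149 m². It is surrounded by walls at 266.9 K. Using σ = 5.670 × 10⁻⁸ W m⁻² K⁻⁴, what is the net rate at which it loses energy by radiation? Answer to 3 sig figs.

Net loss ≈ 308 W

Area A = 0.0149 m².
Net radiated power P_net = εσA(T⁴ − T₀⁴) = 0.781×5.670×10⁻⁸×0.0149×(828.8⁴ − 266.9⁴).
T⁴ − T₀⁴ = 4.71845×10¹¹ − 5.07451×10⁹ = 4.66770×10¹¹ K⁴, so P_net = 308 W.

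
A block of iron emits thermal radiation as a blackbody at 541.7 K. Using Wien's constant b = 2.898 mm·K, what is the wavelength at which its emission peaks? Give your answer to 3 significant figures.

Wien's displacement law: λ_max = b/T = (2.898×10⁻³ m·K)/(541.7 K) = 5.350×10⁻⁶ m.
That is 5.35 μm, in the infrared range.

λ_max ≈ 5.35 μm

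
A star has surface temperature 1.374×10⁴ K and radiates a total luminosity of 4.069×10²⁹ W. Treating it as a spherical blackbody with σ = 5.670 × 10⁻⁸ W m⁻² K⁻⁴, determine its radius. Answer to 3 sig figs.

R ≈ 4.00×10⁹ m

L = 4πR²σT⁴ ⇒ R = √(L/(4πσT⁴)).
σT⁴ = 2.02083×10⁹ W/m², so R = √(4.069×10²⁹/(4π×2.02083×10⁹)) = 4.00×10⁹ m.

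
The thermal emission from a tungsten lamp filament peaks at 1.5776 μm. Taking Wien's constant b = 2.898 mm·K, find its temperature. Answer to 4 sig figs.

T ≈ 1837 K

Wien's law gives T = b/λ_max = (2.898×10⁻³ m·K)/(1.5776×10⁻⁶ m) = 1837 K.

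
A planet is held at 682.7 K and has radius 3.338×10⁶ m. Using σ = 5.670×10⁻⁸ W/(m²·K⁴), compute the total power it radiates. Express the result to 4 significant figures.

Surface area A = 4πR² = 4π(3.338×10⁶ m)² = 1.40018×10¹⁴ m².
P = σAT⁴ = 5.670×10⁻⁸ × 1.40018×10¹⁴ × (682.7)⁴ = 1.725×10¹⁸ W.

P ≈ 1.725×10¹⁸ W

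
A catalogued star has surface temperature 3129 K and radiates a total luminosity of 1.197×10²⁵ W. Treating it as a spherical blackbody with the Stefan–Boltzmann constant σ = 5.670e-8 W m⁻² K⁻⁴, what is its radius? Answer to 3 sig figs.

L = 4πR²σT⁴ ⇒ R = √(L/(4πσT⁴)).
σT⁴ = 5.43507×10⁶ W/m², so R = √(1.197×10²⁵/(4π×5.43507×10⁶)) = 4.19×10⁸ m.

R ≈ 4.19×10⁸ m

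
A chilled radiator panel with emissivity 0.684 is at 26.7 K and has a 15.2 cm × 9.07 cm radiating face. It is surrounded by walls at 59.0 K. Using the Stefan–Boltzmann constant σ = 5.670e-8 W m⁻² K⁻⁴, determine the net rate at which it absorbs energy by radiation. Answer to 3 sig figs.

Net gain ≈ 6.21×10⁻³ W

Area A = 0.152 × 0.0907 = 0.0137864 m².
Net radiated power P_net = εσA(T⁴ − T₀⁴) = 0.684×5.670×10⁻⁸×0.0137864×(26.7⁴ − 59.0⁴).
T⁴ − T₀⁴ = 5.08212×10⁵ − 1.21174×10⁷ = -1.16092×10⁷ K⁴, so P_net = -6.21×10⁻³ W — negative, meaning a net gain of 6.21×10⁻³ W.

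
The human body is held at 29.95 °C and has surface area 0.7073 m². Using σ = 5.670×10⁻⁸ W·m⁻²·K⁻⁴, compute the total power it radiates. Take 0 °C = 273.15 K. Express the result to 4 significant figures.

T = 29.95 °C + 273.15 = 303.10 K.
Area A = 0.7073 m².
P = σAT⁴ = 5.670×10⁻⁸ × 0.7073 × (303.10)⁴ = 338.5 W.

P ≈ 338.5 W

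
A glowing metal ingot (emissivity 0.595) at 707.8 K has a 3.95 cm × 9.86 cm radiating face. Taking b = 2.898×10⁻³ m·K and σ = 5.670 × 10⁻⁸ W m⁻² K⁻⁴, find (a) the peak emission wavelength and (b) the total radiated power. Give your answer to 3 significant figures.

(a) λ_max = b/T = 2.898×10⁻³/707.8 = 4.094×10⁻⁶ m = 4.09 μm.
Area A = 0.0395 × 0.0986 = 3.8947×10⁻³ m².
(b) P = εσAT⁴ = 0.595×5.670×10⁻⁸×3.8947×10⁻³×(707.8)⁴ = 33.0 W.

λ_max ≈ 4.09 μm; P ≈ 33.0 W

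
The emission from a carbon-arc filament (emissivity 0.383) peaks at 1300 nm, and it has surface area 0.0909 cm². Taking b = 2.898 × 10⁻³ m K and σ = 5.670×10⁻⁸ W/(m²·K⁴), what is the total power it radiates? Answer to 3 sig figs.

P ≈ 4.87 W

Wien's law: T = b/λ_max = 2.898×10⁻³/1.300×10⁻⁶ = 2229.23 K.
Area A = 0.0909 cm² = 9.09×10⁻⁶ m².
Then P = εσAT⁴ = 0.383×5.670×10⁻⁸×9.09×10⁻⁶×(2229.23)⁴ = 4.87 W.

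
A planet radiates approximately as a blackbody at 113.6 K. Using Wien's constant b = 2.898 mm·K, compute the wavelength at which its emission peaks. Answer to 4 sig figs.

λ_max ≈ 25.51 μm

Wien's displacement law: λ_max = b/T = (2.898×10⁻³ m·K)/(113.6 K) = 2.5511×10⁻⁵ m.
That is 25.51 μm, in the infrared range.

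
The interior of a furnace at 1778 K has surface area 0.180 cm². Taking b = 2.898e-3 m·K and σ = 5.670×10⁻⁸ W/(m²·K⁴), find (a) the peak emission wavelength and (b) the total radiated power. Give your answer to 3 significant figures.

λ_max ≈ 1.63×10³ nm; P ≈ 10.2 W

(a) λ_max = b/T = 2.898×10⁻³/1778 = 1.630×10⁻⁶ m = 1.63×10³ nm.
Area A = 0.180 cm² = 1.80×10⁻⁵ m².
(b) P = σAT⁴ = 5.670×10⁻⁸×1.80×10⁻⁵×(1778)⁴ = 10.2 W.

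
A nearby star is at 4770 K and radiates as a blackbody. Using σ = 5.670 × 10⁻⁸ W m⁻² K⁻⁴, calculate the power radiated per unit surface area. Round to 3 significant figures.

I ≈ 2.94×10⁷ W/m²

Stefan–Boltzmann: I = σT⁴ = 5.670×10⁻⁸ × (4770)⁴ = 2.94×10⁷ W/m².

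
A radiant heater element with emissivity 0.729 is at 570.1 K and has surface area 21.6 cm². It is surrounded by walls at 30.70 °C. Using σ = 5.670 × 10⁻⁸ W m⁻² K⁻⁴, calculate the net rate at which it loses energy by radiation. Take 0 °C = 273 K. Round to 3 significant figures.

Net loss ≈ 8.67 W

Surroundings: T = 30.70 °C + 273 = 303.70 K.
Area A = 21.6 cm² = 2.16×10⁻³ m².
Net radiated power P_net = εσA(T⁴ − T₀⁴) = 0.729×5.670×10⁻⁸×2.16×10⁻³×(570.1⁴ − 303.70⁴).
T⁴ − T₀⁴ = 1.05634×10¹¹ − 8.50705×10⁹ = 9.71270×10¹⁰ K⁴, so P_net = 8.67 W.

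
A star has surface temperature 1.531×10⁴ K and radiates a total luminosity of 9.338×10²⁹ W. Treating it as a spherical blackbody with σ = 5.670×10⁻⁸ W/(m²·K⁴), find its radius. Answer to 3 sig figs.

L = 4πR²σT⁴ ⇒ R = √(L/(4πσT⁴)).
σT⁴ = 3.11518×10⁹ W/m², so R = √(9.338×10²⁹/(4π×3.11518×10⁹)) = 4.88×10⁹ m.

R ≈ 4.88×10⁹ m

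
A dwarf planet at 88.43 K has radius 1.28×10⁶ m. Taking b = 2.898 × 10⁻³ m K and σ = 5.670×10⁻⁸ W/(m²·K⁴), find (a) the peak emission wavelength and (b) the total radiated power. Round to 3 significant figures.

λ_max ≈ 32.8 μm; P ≈ 7.14×10¹³ W

(a) λ_max = b/T = 2.898×10⁻³/88.43 = 3.277×10⁻⁵ m = 32.8 μm.
Surface area A = 4πR² = 4π(1.28×10⁶ m)² = 2.05887×10¹³ m².
(b) P = σAT⁴ = 5.670×10⁻⁸×2.05887×10¹³×(88.43)⁴ = 7.14×10¹³ W.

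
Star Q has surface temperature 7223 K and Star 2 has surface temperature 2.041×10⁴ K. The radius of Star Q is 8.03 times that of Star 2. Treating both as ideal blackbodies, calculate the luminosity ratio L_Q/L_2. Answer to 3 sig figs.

L ∝ R²T⁴, so L_Q/L_2 = (R_Q/R_2)²(T_Q/T_2)⁴ = (8.03)² × (7223/2.041×10⁴)⁴ = 64.4809 × 0.0156855 = 1.01.

L_Q/L_2 ≈ 1.01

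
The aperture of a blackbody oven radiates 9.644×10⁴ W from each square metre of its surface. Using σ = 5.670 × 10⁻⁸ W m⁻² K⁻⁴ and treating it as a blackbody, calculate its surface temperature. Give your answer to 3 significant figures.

I = σT⁴, so T = (I/σ)^(1/4) = (9.644×10⁴/(5.670×10⁻⁸))^(1/4) = 1.14×10³ K.

T ≈ 1.14×10³ K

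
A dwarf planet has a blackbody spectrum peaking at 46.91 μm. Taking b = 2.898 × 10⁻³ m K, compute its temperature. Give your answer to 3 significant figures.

Wien's law gives T = b/λ_max = (2.898×10⁻³ m·K)/(4.691×10⁻⁵ m) = 61.8 K.

T ≈ 61.8 K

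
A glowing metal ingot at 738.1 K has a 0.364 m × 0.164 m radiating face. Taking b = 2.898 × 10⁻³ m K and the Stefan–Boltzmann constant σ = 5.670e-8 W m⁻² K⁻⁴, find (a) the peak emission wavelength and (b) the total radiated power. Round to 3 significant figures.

λ_max ≈ 3.93 μm; P ≈ 1.00×10³ W

(a) λ_max = b/T = 2.898×10⁻³/738.1 = 3.926×10⁻⁶ m = 3.93 μm.
Area A = 0.364 × 0.164 = 0.059696 m².
(b) P = σAT⁴ = 5.670×10⁻⁸×0.059696×(738.1)⁴ = 1.00×10³ W.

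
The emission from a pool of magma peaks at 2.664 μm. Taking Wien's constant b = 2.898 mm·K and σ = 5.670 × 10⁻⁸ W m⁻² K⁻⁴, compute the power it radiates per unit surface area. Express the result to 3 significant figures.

I ≈ 7.94×10⁴ W/m²

Wien's law: T = b/λ_max = 2.898×10⁻³/2.664×10⁻⁶ = 1087.84 K.
Then I = σT⁴ = 5.670×10⁻⁸×(1087.84)⁴ = 7.94×10⁴ W/m².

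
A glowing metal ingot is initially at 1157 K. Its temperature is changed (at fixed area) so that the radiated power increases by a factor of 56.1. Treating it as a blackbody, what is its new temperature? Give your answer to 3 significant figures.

P ∝ T⁴, so T₂/T₁ = (P₂/P₁)^(1/4) = (56.1)^(1/4) = 2.73679.
T₂ = 1157 × 2.73679 = 3.17×10³ K.

T₂ ≈ 3.17×10³ K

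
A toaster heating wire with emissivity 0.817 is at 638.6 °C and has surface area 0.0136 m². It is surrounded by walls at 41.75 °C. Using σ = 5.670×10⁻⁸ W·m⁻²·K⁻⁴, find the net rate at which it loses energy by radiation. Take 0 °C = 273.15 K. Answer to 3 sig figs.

Net loss ≈ 429 W

T = 638.6 °C + 273.15 = 911.75 K.
Surroundings: T = 41.75 °C + 273.15 = 314.90 K.
Area A = 0.0136 m².
Net radiated power P_net = εσA(T⁴ − T₀⁴) = 0.817×5.670×10⁻⁸×0.0136×(911.75⁴ − 314.90⁴).
T⁴ − T₀⁴ = 6.91040×10¹¹ − 9.83310×10⁹ = 6.81207×10¹¹ K⁴, so P_net = 429 W.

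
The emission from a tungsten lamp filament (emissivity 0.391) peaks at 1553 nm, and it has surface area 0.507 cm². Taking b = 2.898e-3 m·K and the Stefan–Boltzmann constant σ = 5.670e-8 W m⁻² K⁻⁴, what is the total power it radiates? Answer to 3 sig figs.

P ≈ 13.6 W

Wien's law: T = b/λ_max = 2.898×10⁻³/1.553×10⁻⁶ = 1866.07 K.
Area A = 0.507 cm² = 5.07×10⁻⁵ m².
Then P = εσAT⁴ = 0.391×5.670×10⁻⁸×5.07×10⁻⁵×(1866.07)⁴ = 13.6 W.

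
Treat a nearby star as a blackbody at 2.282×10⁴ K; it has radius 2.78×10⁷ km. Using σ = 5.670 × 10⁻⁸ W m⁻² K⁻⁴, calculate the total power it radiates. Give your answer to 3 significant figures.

P ≈ 1.49×10³² W

Surface area A = 4πR² = 4π(2.78×10¹⁰ m)² = 9.71179×10²¹ m².
P = σAT⁴ = 5.670×10⁻⁸ × 9.71179×10²¹ × (2.282×10⁴)⁴ = 1.49×10³² W.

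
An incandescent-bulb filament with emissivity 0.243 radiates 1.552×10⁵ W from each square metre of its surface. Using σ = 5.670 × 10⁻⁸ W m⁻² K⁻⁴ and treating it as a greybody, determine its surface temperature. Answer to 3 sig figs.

T ≈ 1.83×10³ K

I = εσT⁴, so T = (I/εσ)^(1/4) = (1.552×10⁵/(0.243×5.670×10⁻⁸))^(1/4) = 1.83×10³ K.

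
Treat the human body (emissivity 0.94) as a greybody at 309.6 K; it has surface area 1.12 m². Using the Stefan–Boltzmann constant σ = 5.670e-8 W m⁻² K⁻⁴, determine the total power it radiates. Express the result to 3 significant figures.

Area A = 1.12 m².
P = εσAT⁴ = 0.94 × 5.670×10⁻⁸ × 1.12 × (309.6)⁴ = 548 W.

P ≈ 548 W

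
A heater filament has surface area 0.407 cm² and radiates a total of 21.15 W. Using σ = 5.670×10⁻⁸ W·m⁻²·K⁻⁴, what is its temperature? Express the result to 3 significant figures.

Area A = 0.407 cm² = 4.07×10⁻⁵ m².
P = σAT⁴ ⇒ T = (P/(σA))^(1/4) = (21.15/(5.670×10⁻⁸×4.07×10⁻⁵))^(1/4) = 1.74×10³ K.

T ≈ 1.74×10³ K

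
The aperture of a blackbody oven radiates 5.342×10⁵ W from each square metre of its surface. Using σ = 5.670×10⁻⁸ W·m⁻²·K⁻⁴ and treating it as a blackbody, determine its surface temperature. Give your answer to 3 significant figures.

T ≈ 1.75×10³ K

I = σT⁴, so T = (I/σ)^(1/4) = (5.342×10⁵/(5.670×10⁻⁸))^(1/4) = 1.75×10³ K.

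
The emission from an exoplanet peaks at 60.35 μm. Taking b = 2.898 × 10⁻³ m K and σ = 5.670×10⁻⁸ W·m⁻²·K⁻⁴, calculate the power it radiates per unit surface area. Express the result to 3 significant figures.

Wien's law: T = b/λ_max = 2.898×10⁻³/6.035×10⁻⁵ = 48.0199 K.
Then I = σT⁴ = 5.670×10⁻⁸×(48.0199)⁴ = 0.301 W/m².

I ≈ 0.301 W/m²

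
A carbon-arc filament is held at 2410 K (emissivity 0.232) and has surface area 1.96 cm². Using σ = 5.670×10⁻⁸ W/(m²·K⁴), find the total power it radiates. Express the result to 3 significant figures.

P ≈ 87.0 W

Area A = 1.96 cm² = 1.96×10⁻⁴ m².
P = εσAT⁴ = 0.232 × 5.670×10⁻⁸ × 1.96×10⁻⁴ × (2410)⁴ = 87.0 W.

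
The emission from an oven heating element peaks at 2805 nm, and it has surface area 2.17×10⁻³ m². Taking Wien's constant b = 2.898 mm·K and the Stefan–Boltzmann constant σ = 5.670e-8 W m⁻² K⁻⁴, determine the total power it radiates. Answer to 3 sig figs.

P ≈ 140 W

Wien's law: T = b/λ_max = 2.898×10⁻³/2.805×10⁻⁶ = 1033.16 K.
Area A = 2.17×10⁻³ m².
Then P = σAT⁴ = 5.670×10⁻⁸×2.17×10⁻³×(1033.16)⁴ = 140 W.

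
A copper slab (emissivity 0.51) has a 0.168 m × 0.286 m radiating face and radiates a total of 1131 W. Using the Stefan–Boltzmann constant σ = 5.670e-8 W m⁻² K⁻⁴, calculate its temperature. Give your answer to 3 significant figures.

Area A = 0.168 × 0.286 = 0.048048 m².
P = εσAT⁴ ⇒ T = (P/(εσA))^(1/4) = (1131/(0.51×5.670×10⁻⁸×0.048048))^(1/4) = 950 K.

T ≈ 950 K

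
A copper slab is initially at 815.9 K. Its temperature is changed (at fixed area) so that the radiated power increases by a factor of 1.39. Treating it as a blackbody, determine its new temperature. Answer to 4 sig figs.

P ∝ T⁴, so T₂/T₁ = (P₂/P₁)^(1/4) = (1.39)^(1/4) = 1.08581.
T₂ = 815.9 × 1.08581 = 885.9 K.

T₂ ≈ 885.9 K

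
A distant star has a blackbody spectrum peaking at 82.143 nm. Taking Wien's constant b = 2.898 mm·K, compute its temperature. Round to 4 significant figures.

Wien's law gives T = b/λ_max = (2.898×10⁻³ m·K)/(8.2143×10⁻⁸ m) = 3.528×10⁴ K.

T ≈ 3.528×10⁴ K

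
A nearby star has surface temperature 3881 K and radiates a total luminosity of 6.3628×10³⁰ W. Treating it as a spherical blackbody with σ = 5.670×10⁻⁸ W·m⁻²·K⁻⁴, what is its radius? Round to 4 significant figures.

L = 4πR²σT⁴ ⇒ R = √(L/(4πσT⁴)).
σT⁴ = 1.28635×10⁷ W/m², so R = √(6.3628×10³⁰/(4π×1.28635×10⁷)) = 1.984×10¹¹ m.

R ≈ 1.984×10¹¹ m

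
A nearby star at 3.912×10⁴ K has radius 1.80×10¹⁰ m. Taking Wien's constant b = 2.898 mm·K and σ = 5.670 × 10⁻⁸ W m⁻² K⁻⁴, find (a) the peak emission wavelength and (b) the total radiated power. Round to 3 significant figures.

(a) λ_max = b/T = 2.898×10⁻³/3.912×10⁴ = 7.408×10⁻⁸ m = 74.1 nm.
Surface area A = 4πR² = 4π(1.80×10¹⁰ m)² = 4.07150×10²¹ m².
(b) P = σAT⁴ = 5.670×10⁻⁸×4.07150×10²¹×(3.912×10⁴)⁴ = 5.41×10³² W.

λ_max ≈ 74.1 nm; P ≈ 5.41×10³² W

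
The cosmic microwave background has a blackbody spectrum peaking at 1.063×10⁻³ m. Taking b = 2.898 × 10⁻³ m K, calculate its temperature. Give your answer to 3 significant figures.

T ≈ 2.73 K

Wien's law gives T = b/λ_max = (2.898×10⁻³ m·K)/(1.063×10⁻³ m) = 2.73 K.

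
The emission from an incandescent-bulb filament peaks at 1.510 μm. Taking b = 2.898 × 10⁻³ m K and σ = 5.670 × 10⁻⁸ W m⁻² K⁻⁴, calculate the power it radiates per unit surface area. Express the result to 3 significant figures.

Wien's law: T = b/λ_max = 2.898×10⁻³/1.510×10⁻⁶ = 1919.21 K.
Then I = σT⁴ = 5.670×10⁻⁸×(1919.21)⁴ = 7.69×10⁵ W/m².

I ≈ 7.69×10⁵ W/m²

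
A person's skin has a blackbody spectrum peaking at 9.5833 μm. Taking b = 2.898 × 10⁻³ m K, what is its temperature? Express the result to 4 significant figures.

T ≈ 302.4 K

Wien's law gives T = b/λ_max = (2.898×10⁻³ m·K)/(9.5833×10⁻⁶ m) = 302.4 K.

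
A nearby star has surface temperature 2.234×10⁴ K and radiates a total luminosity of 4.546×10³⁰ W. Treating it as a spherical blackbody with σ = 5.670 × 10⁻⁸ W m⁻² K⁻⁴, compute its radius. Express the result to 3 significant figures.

L = 4πR²σT⁴ ⇒ R = √(L/(4πσT⁴)).
σT⁴ = 1.41226×10¹⁰ W/m², so R = √(4.546×10³⁰/(4π×1.41226×10¹⁰)) = 5.06×10⁹ m.

R ≈ 5.06×10⁹ m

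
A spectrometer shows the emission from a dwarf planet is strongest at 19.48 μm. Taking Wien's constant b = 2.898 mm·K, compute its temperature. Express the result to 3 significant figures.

T ≈ 149 K

Wien's law gives T = b/λ_max = (2.898×10⁻³ m·K)/(1.948×10⁻⁵ m) = 149 K.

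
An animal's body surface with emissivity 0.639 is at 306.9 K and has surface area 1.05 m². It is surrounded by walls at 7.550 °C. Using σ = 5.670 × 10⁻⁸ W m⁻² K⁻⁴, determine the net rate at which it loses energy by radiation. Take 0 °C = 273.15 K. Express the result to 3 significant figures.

Net loss ≈ 101 W

Surroundings: T = 7.550 °C + 273.15 = 280.700 K.
Area A = 1.05 m².
Net radiated power P_net = εσA(T⁴ − T₀⁴) = 0.639×5.670×10⁻⁸×1.05×(306.9⁴ − 280.700⁴).
T⁴ − T₀⁴ = 8.87131×10⁹ − 6.20826×10⁹ = 2.66305×10⁹ K⁴, so P_net = 101 W.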